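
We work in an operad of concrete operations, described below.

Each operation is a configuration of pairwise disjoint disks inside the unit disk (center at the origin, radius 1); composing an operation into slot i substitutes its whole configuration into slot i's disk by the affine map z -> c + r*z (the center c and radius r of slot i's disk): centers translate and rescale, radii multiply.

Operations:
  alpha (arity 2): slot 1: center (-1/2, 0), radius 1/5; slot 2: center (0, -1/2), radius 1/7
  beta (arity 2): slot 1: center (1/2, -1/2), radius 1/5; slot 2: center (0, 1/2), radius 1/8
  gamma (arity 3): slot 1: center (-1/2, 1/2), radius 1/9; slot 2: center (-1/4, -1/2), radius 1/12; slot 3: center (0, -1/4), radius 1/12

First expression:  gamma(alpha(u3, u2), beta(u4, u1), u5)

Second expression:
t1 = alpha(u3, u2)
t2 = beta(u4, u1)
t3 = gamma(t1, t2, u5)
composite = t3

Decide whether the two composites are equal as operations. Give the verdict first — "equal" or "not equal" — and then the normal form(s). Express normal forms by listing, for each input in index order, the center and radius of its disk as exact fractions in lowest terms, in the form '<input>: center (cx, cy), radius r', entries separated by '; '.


The first expression, normalized: u1: center (-1/4, -11/24), radius 1/96; u2: center (-1/2, 4/9), radius 1/63; u3: center (-5/9, 1/2), radius 1/45; u4: center (-5/24, -13/24), radius 1/60; u5: center (0, -1/4), radius 1/12
The second expression, normalized: u1: center (-1/4, -11/24), radius 1/96; u2: center (-1/2, 4/9), radius 1/63; u3: center (-5/9, 1/2), radius 1/45; u4: center (-5/24, -13/24), radius 1/60; u5: center (0, -1/4), radius 1/12
The normal forms match — equal.

equal: each reduces to u1: center (-1/4, -11/24), radius 1/96; u2: center (-1/2, 4/9), radius 1/63; u3: center (-5/9, 1/2), radius 1/45; u4: center (-5/24, -13/24), radius 1/60; u5: center (0, -1/4), radius 1/12


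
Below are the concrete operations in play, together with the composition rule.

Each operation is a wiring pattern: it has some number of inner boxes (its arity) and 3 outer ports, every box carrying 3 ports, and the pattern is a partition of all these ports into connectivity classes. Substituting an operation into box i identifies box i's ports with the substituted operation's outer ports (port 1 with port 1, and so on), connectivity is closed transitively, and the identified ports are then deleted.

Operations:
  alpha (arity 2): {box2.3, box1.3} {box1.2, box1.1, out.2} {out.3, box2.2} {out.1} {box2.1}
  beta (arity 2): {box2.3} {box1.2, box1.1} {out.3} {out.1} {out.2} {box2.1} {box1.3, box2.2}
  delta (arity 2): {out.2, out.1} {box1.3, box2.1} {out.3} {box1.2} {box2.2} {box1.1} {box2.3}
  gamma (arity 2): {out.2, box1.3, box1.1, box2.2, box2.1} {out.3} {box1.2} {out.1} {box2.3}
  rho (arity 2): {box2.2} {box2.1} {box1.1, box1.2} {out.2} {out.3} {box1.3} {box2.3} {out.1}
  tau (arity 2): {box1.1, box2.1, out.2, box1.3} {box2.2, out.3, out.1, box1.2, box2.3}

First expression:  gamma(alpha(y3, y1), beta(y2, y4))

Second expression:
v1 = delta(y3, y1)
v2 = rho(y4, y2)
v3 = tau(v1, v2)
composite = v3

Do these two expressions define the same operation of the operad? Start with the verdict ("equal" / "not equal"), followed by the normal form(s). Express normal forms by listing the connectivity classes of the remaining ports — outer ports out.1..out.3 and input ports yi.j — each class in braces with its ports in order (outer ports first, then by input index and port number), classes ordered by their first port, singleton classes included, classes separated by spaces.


not equal — first {out.1} {out.2, y1.2} {out.3} {y1.1} {y1.3, y3.3} {y2.1, y2.2} {y2.3, y4.2} {y3.1, y3.2} {y4.1} {y4.3}, second {out.1, out.2, out.3} {y1.1, y3.3} {y1.2} {y1.3} {y2.1} {y2.2} {y2.3} {y3.1} {y3.2} {y4.1, y4.2} {y4.3}

The first composite normalizes to {out.1} {out.2, y1.2} {out.3} {y1.1} {y1.3, y3.3} {y2.1, y2.2} {y2.3, y4.2} {y3.1, y3.2} {y4.1} {y4.3}
The second composite normalizes to {out.1, out.2, out.3} {y1.1, y3.3} {y1.2} {y1.3} {y2.1} {y2.2} {y2.3} {y3.1} {y3.2} {y4.1, y4.2} {y4.3}
No match — not equal.


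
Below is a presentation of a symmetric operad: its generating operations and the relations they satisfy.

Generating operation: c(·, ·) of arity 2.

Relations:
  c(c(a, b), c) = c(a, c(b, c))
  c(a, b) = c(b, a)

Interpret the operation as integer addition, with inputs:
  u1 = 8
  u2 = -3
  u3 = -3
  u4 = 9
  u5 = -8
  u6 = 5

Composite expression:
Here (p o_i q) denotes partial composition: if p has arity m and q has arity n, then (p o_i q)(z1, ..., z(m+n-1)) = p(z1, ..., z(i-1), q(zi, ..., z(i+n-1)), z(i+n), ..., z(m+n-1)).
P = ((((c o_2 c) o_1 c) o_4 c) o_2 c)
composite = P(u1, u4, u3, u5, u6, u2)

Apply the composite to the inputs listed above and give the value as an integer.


c(u4, u3) = 6
c(u1, c(u4, u3)) = 14
c(u6, u2) = 2
c(u5, c(u6, u2)) = -6
c(c(u1, c(u4, u3)), c(u5, c(u6, u2))) = 8

8


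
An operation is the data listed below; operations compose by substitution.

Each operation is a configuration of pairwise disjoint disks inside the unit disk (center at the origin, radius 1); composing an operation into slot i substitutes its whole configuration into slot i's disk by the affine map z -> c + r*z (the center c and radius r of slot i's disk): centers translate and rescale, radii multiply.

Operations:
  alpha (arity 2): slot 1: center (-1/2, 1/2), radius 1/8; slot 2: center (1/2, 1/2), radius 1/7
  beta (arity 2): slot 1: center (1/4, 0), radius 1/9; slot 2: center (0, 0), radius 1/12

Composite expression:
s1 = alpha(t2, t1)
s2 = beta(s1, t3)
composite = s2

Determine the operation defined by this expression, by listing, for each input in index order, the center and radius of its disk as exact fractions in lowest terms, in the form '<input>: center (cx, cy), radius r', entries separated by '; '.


t1: center (11/36, 1/18), radius 1/63; t2: center (7/36, 1/18), radius 1/72; t3: center (0, 0), radius 1/12

Each t-disk chains the slot maps above it in beta; radii multiply.
input t2: composing its 2 substitution steps yields center (7/36, 1/18), radius 1/72
input t1: composing its 2 substitution steps yields center (11/36, 1/18), radius 1/63
input t3: composing its 1 substitution step yields center (0, 0), radius 1/12


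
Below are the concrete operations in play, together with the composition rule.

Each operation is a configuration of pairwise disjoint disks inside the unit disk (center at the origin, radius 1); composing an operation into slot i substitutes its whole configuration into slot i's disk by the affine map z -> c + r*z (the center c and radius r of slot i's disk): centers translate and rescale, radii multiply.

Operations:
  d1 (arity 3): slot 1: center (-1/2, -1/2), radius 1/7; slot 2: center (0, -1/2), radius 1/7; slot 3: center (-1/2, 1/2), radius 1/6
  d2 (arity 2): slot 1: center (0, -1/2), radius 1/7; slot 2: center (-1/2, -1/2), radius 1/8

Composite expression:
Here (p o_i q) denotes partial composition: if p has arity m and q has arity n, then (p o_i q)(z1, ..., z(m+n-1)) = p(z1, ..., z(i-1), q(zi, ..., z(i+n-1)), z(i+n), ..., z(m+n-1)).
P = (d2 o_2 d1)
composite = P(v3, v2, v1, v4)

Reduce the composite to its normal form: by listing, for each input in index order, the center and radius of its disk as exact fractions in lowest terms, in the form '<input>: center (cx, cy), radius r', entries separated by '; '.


v1: center (-1/2, -9/16), radius 1/56; v2: center (-9/16, -9/16), radius 1/56; v3: center (0, -1/2), radius 1/7; v4: center (-9/16, -7/16), radius 1/48


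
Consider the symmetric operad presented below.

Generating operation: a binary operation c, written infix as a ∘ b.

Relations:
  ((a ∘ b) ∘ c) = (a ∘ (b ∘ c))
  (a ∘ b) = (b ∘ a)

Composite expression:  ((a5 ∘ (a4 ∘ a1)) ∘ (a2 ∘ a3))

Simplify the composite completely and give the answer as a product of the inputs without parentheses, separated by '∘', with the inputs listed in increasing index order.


Both nesting and order wash out for c; what remains is which a's occur.
(a4 ∘ a1) spells out as a4 ∘ a1
(a5 ∘ (a4 ∘ a1)) spells out as a5 ∘ a4 ∘ a1
(a2 ∘ a3) spells out as a2 ∘ a3
((a5 ∘ (a4 ∘ a1)) ∘ (a2 ∘ a3)) spells out as a5 ∘ a4 ∘ a1 ∘ a2 ∘ a3
rearranged into index order: a1 ∘ a2 ∘ a3 ∘ a4 ∘ a5

a1 ∘ a2 ∘ a3 ∘ a4 ∘ a5


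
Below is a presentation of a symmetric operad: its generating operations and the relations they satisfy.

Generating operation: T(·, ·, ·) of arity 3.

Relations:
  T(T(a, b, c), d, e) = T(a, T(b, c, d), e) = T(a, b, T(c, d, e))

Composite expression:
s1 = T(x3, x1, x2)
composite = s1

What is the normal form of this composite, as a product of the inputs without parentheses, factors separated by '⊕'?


x3 ⊕ x1 ⊕ x2

The T-tree's shape is irrelevant; the x-reading-order decides.
T(x3, x1, x2) collapses to x3 ⊕ x1 ⊕ x2


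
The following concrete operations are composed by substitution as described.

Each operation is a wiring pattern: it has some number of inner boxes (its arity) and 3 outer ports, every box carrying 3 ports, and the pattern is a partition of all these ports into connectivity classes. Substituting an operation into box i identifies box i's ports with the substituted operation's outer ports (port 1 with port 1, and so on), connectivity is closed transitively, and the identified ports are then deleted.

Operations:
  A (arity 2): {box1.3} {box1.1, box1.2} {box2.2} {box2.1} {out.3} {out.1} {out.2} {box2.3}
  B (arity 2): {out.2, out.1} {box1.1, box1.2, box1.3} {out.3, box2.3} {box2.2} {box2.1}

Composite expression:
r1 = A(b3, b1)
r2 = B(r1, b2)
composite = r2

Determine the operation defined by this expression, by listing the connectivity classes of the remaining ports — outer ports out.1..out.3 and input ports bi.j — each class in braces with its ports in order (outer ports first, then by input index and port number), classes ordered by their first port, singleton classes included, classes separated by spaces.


{out.1, out.2} {out.3, b2.3} {b1.1} {b1.2} {b1.3} {b2.1} {b2.2} {b3.1, b3.2} {b3.3}

Substituting into B glues patterns; closure does the rest.
A over (b3, b1) gives {out.1} {out.2} {out.3} {b1.1} {b1.2} {b1.3} {b3.1, b3.2} {b3.3}, out.j being that stage's outer ports
B over (b3, b1, b2) gives {out.1, out.2} {out.3, b2.3} {b1.1} {b1.2} {b1.3} {b2.1} {b2.2} {b3.1, b3.2} {b3.3}, out.j being that stage's outer ports


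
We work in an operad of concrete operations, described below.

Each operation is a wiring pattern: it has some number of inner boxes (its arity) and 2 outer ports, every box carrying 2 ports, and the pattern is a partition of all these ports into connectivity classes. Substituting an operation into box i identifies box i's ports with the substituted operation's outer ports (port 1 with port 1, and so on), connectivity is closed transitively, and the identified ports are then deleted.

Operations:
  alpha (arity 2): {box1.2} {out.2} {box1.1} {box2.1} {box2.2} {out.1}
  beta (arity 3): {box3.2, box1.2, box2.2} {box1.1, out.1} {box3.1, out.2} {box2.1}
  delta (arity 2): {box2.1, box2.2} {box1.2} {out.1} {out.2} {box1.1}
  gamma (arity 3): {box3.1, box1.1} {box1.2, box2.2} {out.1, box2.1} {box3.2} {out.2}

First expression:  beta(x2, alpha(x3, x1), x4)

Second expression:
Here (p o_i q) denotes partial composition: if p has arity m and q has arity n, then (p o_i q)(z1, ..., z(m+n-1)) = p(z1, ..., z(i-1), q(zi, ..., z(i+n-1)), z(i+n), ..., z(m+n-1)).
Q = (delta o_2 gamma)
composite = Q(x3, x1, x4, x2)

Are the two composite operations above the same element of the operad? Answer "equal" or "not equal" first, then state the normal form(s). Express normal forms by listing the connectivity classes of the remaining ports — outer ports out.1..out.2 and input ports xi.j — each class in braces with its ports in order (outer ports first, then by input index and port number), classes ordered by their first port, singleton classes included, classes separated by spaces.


not equal; first: {out.1, x2.1} {out.2, x4.1} {x1.1} {x1.2} {x2.2, x4.2} {x3.1} {x3.2}; second: {out.1} {out.2} {x1.1, x2.1} {x1.2, x4.2} {x2.2} {x3.1} {x3.2} {x4.1}

The first expression, normalized: {out.1, x2.1} {out.2, x4.1} {x1.1} {x1.2} {x2.2, x4.2} {x3.1} {x3.2}
The second expression, normalized: {out.1} {out.2} {x1.1, x2.1} {x1.2, x4.2} {x2.2} {x3.1} {x3.2} {x4.1}
No match — not equal.


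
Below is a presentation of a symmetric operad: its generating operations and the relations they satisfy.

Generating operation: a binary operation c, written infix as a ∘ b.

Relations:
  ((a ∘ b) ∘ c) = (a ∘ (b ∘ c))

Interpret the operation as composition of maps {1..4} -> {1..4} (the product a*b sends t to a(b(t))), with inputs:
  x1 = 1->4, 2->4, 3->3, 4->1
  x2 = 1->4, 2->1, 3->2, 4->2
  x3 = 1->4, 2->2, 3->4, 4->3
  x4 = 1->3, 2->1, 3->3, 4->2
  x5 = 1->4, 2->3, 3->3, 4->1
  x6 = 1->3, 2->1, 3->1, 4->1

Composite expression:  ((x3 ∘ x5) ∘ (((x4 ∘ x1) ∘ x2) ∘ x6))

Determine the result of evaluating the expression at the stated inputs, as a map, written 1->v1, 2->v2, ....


(x3 ∘ x5) = 1->3, 2->4, 3->4, 4->4
(x4 ∘ x1) = 1->2, 2->2, 3->3, 4->3
((x4 ∘ x1) ∘ x2) = 1->3, 2->2, 3->2, 4->2
(((x4 ∘ x1) ∘ x2) ∘ x6) = 1->2, 2->3, 3->3, 4->3
((x3 ∘ x5) ∘ (((x4 ∘ x1) ∘ x2) ∘ x6)) = 1->4, 2->4, 3->4, 4->4

1->4, 2->4, 3->4, 4->4


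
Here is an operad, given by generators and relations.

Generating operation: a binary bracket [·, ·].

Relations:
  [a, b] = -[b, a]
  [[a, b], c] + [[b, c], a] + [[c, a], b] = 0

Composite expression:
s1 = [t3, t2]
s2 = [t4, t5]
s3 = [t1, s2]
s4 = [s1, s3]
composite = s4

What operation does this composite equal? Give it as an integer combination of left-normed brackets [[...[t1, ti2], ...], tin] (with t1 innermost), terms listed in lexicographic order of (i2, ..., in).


[[[[t1, t4], t5], t2], t3] - [[[[t1, t4], t5], t3], t2] - [[[[t1, t5], t4], t2], t3] + [[[[t1, t5], t4], t3], t2]

Expand each bracket as ab - ba; the t1-initial words give the coefficients.
Composite bracket: [[t3, t2], [t1, [t4, t5]]]
Under [a, b] = ab - ba we get 16 signed associative words (2^4 = 16).
Collect the words opening with t1:
  the word t1t4t5t2t3 carries sign +1 and contributes +[[[[t1, t4], t5], t2], t3]
  the word t1t4t5t3t2 carries sign -1 and contributes -[[[[t1, t4], t5], t3], t2]
  the word t1t5t4t2t3 carries sign -1 and contributes -[[[[t1, t5], t4], t2], t3]
  the word t1t5t4t3t2 carries sign +1 and contributes +[[[[t1, t5], t4], t3], t2]


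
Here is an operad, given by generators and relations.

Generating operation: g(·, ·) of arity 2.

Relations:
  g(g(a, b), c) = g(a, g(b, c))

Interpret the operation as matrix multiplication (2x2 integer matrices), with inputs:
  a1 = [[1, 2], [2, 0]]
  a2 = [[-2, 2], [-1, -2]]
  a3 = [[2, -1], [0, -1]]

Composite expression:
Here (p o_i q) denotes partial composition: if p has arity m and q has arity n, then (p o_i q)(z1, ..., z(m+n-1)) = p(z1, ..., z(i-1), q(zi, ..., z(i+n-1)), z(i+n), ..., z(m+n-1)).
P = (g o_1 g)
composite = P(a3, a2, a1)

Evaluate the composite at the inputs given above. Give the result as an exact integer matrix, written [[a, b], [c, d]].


g(a3, a2) = [[-3, 6], [1, 2]]
g(g(a3, a2), a1) = [[9, -6], [5, 2]]

[[9, -6], [5, 2]]


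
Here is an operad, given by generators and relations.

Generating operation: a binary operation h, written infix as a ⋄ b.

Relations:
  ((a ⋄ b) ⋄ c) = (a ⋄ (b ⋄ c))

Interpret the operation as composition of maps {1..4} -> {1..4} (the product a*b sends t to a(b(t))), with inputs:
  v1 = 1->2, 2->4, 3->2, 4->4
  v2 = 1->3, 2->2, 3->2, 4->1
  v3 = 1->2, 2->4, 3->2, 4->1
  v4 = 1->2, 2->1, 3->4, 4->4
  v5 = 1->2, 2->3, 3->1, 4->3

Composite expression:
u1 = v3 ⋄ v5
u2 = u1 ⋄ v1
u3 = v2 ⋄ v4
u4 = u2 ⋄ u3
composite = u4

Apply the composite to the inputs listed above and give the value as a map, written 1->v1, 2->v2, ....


1->2, 2->2, 3->2, 4->2


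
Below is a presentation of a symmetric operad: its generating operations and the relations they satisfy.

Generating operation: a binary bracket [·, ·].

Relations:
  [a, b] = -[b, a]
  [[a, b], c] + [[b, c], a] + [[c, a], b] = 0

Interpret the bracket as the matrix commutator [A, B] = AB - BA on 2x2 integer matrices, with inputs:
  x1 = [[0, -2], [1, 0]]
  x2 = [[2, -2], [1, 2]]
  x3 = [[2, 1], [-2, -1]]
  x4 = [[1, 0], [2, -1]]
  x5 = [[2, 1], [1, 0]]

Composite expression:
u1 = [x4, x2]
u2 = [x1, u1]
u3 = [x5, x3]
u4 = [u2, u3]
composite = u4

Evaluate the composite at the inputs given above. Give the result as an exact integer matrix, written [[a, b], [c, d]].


[[120, 80], [-160, -120]]

[x4, x2] = [[4, -4], [-2, -4]]
[x1, [x4, x2]] = [[8, 16], [8, -8]]
[x5, x3] = [[-3, -1], [7, 3]]
[[x1, [x4, x2]], [x5, x3]] = [[120, 80], [-160, -120]]


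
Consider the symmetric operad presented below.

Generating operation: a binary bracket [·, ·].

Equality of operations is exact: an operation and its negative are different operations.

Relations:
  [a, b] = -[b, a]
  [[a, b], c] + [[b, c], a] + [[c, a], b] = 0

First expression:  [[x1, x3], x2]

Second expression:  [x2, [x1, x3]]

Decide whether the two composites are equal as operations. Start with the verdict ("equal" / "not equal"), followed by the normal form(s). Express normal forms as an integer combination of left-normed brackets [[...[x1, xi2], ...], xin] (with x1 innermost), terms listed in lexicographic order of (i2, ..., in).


The first expression reduces to [[x1, x3], x2]
The second expression reduces to -[[x1, x3], x2]
They disagree, so not equal.

not equal; first: [[x1, x3], x2]; second: -[[x1, x3], x2]


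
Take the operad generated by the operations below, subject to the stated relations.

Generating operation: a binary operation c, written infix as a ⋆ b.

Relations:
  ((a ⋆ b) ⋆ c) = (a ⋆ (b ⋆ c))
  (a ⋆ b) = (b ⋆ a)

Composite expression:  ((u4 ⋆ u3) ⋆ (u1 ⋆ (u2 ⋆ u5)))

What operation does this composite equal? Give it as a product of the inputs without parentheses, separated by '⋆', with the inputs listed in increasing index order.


u1 ⋆ u2 ⋆ u3 ⋆ u4 ⋆ u5

Both nesting and order wash out for c; what remains is which u's occur.
(u4 ⋆ u3) flattens to u4 ⋆ u3
(u2 ⋆ u5) flattens to u2 ⋆ u5
(u1 ⋆ (u2 ⋆ u5)) flattens to u1 ⋆ u2 ⋆ u5
((u4 ⋆ u3) ⋆ (u1 ⋆ (u2 ⋆ u5))) flattens to u4 ⋆ u3 ⋆ u1 ⋆ u2 ⋆ u5
commutativity sorts the factors: u1 ⋆ u2 ⋆ u3 ⋆ u4 ⋆ u5


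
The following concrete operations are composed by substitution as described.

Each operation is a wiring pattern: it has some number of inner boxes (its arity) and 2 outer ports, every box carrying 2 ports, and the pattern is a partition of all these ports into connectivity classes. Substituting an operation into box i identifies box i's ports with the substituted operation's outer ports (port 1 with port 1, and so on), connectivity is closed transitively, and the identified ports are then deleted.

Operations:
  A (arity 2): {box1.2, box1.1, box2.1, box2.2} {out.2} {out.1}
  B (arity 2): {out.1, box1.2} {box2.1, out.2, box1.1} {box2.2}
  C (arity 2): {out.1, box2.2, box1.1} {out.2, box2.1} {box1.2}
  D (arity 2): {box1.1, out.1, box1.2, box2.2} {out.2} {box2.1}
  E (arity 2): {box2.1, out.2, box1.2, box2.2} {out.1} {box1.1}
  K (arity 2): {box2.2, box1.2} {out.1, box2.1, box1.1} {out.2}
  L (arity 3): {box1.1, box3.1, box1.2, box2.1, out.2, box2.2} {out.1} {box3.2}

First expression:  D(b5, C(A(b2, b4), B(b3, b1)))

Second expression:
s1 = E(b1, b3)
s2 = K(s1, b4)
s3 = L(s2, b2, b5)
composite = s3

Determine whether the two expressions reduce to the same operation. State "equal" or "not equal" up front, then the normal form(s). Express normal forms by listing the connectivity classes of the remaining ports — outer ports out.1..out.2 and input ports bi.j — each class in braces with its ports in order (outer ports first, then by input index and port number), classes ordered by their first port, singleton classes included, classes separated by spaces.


not equal — first {out.1, b3.2, b5.1, b5.2} {out.2} {b1.1, b3.1} {b1.2} {b2.1, b2.2, b4.1, b4.2}, second {out.1} {out.2, b2.1, b2.2, b4.1, b5.1} {b1.1} {b1.2, b3.1, b3.2, b4.2} {b5.2}

Reducing the first expression gives {out.1, b3.2, b5.1, b5.2} {out.2} {b1.1, b3.1} {b1.2} {b2.1, b2.2, b4.1, b4.2}
Reducing the second expression gives {out.1} {out.2, b2.1, b2.2, b4.1, b5.1} {b1.1} {b1.2, b3.1, b3.2, b4.2} {b5.2}
They disagree, so not equal.


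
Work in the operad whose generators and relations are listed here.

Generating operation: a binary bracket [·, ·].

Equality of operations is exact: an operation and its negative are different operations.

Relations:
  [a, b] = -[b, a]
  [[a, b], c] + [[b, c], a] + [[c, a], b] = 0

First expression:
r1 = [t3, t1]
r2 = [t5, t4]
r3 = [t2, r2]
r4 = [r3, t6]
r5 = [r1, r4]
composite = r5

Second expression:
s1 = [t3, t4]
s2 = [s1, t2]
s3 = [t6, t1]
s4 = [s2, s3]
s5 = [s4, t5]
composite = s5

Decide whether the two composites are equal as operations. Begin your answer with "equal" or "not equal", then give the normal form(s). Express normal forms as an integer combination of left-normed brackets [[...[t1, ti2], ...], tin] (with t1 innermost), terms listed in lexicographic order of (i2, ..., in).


not equal: they reduce to [[[[[t1, t3], t2], t4], t5], t6] - [[[[[t1, t3], t2], t5], t4], t6] - [[[[[t1, t3], t4], t5], t2], t6] + [[[[[t1, t3], t5], t4], t2], t6] - [[[[[t1, t3], t6], t2], t4], t5] + [[[[[t1, t3], t6], t2], t5], t4] + [[[[[t1, t3], t6], t4], t5], t2] - [[[[[t1, t3], t6], t5], t4], t2] and -[[[[[t1, t6], t2], t3], t4], t5] + [[[[[t1, t6], t2], t4], t3], t5] + [[[[[t1, t6], t3], t4], t2], t5] - [[[[[t1, t6], t4], t3], t2], t5]

The first expression, normalized: [[[[[t1, t3], t2], t4], t5], t6] - [[[[[t1, t3], t2], t5], t4], t6] - [[[[[t1, t3], t4], t5], t2], t6] + [[[[[t1, t3], t5], t4], t2], t6] - [[[[[t1, t3], t6], t2], t4], t5] + [[[[[t1, t3], t6], t2], t5], t4] + [[[[[t1, t3], t6], t4], t5], t2] - [[[[[t1, t3], t6], t5], t4], t2]
The second expression, normalized: -[[[[[t1, t6], t2], t3], t4], t5] + [[[[[t1, t6], t2], t4], t3], t5] + [[[[[t1, t6], t3], t4], t2], t5] - [[[[[t1, t6], t4], t3], t2], t5]
They disagree, so not equal.


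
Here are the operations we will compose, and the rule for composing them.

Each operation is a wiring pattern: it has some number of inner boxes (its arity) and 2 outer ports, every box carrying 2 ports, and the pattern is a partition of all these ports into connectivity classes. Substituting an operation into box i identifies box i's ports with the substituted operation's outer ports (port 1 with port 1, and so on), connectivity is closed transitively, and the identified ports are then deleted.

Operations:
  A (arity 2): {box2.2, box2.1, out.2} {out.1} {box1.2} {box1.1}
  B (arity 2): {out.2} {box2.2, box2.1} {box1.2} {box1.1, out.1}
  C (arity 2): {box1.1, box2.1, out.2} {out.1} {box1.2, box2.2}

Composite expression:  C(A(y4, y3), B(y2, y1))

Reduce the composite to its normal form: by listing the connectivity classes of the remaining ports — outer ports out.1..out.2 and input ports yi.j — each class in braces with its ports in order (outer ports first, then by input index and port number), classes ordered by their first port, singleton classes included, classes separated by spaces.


{out.1} {out.2, y2.1} {y1.1, y1.2} {y2.2} {y3.1, y3.2} {y4.1} {y4.2}


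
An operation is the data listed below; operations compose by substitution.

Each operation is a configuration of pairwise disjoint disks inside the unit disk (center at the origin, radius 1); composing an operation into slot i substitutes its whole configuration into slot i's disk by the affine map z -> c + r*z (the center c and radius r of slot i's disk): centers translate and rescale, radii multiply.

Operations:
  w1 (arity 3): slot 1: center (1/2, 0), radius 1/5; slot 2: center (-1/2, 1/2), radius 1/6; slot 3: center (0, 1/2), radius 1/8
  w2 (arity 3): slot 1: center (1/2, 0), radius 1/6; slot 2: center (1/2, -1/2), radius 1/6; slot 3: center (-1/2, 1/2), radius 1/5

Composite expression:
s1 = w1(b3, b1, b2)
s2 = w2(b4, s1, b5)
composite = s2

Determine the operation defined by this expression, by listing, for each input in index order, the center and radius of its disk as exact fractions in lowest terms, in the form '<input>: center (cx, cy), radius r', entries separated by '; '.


Below w2, radii multiply path by path; the b-disk centers shift.
for b4, the 1-step affine chain lands on center (1/2, 0), radius 1/6
for b3, the 2-step affine chain lands on center (7/12, -1/2), radius 1/30
for b1, the 2-step affine chain lands on center (5/12, -5/12), radius 1/36
for b2, the 2-step affine chain lands on center (1/2, -5/12), radius 1/48
for b5, the 1-step affine chain lands on center (-1/2, 1/2), radius 1/5

b1: center (5/12, -5/12), radius 1/36; b2: center (1/2, -5/12), radius 1/48; b3: center (7/12, -1/2), radius 1/30; b4: center (1/2, 0), radius 1/6; b5: center (-1/2, 1/2), radius 1/5


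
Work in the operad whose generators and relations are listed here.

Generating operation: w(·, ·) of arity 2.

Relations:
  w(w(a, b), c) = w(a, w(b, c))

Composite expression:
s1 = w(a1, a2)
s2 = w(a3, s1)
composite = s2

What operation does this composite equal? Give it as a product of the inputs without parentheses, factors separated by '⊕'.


All parenthesizations of w agree; list the a-inputs left to right.
w(a1, a2) linearizes to a1 ⊕ a2
w(a3, w(a1, a2)) linearizes to a3 ⊕ a1 ⊕ a2

a3 ⊕ a1 ⊕ a2


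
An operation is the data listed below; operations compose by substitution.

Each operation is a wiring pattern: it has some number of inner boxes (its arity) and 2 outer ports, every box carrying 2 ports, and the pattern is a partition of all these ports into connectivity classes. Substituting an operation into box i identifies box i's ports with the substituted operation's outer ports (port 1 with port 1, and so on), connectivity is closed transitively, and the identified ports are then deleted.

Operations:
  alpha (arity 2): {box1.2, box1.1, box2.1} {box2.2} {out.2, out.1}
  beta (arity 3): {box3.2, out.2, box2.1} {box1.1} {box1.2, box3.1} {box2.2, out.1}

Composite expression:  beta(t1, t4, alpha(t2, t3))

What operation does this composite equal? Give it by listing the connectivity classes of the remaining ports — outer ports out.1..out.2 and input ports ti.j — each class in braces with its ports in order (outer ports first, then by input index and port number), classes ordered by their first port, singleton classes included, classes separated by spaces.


{out.1, t4.2} {out.2, t1.2, t4.1} {t1.1} {t2.1, t2.2, t3.1} {t3.2}


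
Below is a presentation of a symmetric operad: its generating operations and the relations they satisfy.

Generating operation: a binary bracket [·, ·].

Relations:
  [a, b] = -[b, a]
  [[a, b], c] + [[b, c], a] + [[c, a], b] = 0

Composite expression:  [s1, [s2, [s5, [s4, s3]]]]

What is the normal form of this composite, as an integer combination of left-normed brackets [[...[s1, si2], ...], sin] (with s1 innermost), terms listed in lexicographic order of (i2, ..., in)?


[[[[s1, s2], s3], s4], s5] - [[[[s1, s2], s4], s3], s5] - [[[[s1, s2], s5], s3], s4] + [[[[s1, s2], s5], s4], s3] - [[[[s1, s3], s4], s5], s2] + [[[[s1, s4], s3], s5], s2] + [[[[s1, s5], s3], s4], s2] - [[[[s1, s5], s4], s3], s2]

A multilinear Lie element is pinned by s1-initial words (s1 innermost).
Composite bracket: [s1, [s2, [s5, [s4, s3]]]]
The bracket unfolds into 16 signed words via [a, b] = ab - ba (2^4 = 16).
Keep just the words that open with s1:
  word s1s2s3s4s5 has sign +1, contributing +[[[[s1, s2], s3], s4], s5]
  word s1s2s4s3s5 has sign -1, contributing -[[[[s1, s2], s4], s3], s5]
  word s1s2s5s3s4 has sign -1, contributing -[[[[s1, s2], s5], s3], s4]
  word s1s2s5s4s3 has sign +1, contributing +[[[[s1, s2], s5], s4], s3]
  word s1s3s4s5s2 has sign -1, contributing -[[[[s1, s3], s4], s5], s2]
  word s1s4s3s5s2 has sign +1, contributing +[[[[s1, s4], s3], s5], s2]
  word s1s5s3s4s2 has sign +1, contributing +[[[[s1, s5], s3], s4], s2]
  word s1s5s4s3s2 has sign -1, contributing -[[[[s1, s5], s4], s3], s2]


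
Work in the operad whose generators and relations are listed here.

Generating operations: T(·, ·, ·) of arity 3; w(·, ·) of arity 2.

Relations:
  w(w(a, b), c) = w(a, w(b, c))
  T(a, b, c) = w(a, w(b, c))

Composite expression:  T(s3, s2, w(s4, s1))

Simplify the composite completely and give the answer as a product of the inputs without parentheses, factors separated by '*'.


All parenthesizations of T agree; list the s-inputs left to right.
w(s4, s1) linearizes to s4 * s1
T(s3, s2, w(s4, s1)) linearizes to s3 * s2 * s4 * s1

s3 * s2 * s4 * s1


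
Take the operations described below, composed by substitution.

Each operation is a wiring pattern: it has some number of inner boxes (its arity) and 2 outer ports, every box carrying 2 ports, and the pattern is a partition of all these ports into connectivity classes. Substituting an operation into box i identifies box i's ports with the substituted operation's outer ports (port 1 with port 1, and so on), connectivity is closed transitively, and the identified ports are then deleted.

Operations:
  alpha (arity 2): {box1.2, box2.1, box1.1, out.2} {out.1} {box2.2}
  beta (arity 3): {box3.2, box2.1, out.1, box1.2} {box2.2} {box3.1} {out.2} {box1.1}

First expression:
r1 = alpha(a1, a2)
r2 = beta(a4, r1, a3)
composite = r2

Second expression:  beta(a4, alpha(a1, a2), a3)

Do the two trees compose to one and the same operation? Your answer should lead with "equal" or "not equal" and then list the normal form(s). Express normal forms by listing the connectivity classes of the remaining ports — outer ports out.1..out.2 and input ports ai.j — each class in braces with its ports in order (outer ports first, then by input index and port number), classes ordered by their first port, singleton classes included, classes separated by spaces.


equal — both sides give {out.1, a3.2, a4.2} {out.2} {a1.1, a1.2, a2.1} {a2.2} {a3.1} {a4.1}

The first expression, normalized: {out.1, a3.2, a4.2} {out.2} {a1.1, a1.2, a2.1} {a2.2} {a3.1} {a4.1}
The second expression, normalized: {out.1, a3.2, a4.2} {out.2} {a1.1, a1.2, a2.1} {a2.2} {a3.1} {a4.1}
One common form — equal.


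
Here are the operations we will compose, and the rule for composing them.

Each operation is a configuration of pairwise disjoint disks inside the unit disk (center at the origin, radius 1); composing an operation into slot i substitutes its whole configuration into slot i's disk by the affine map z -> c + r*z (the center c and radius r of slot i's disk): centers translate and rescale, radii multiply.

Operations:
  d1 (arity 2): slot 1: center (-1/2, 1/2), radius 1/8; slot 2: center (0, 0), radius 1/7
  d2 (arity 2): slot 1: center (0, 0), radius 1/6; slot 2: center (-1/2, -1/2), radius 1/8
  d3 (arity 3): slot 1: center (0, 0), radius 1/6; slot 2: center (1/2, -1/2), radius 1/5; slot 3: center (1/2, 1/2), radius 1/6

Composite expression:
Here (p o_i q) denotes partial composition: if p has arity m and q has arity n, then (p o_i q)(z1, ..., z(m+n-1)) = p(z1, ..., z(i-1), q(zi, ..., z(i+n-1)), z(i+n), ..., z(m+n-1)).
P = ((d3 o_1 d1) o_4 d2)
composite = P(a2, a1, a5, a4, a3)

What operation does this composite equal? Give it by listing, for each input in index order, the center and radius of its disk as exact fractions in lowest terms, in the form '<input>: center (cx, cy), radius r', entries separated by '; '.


a1: center (0, 0), radius 1/42; a2: center (-1/12, 1/12), radius 1/48; a3: center (5/12, 5/12), radius 1/48; a4: center (1/2, 1/2), radius 1/36; a5: center (1/2, -1/2), radius 1/5


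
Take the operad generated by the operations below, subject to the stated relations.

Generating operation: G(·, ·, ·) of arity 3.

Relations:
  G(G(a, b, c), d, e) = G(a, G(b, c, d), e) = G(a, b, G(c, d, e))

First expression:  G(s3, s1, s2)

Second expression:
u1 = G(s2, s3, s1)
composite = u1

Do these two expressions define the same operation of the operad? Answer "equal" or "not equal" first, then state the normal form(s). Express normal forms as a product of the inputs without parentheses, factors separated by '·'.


not equal; the first gives s3 · s1 · s2 and the second s2 · s3 · s1

Reducing the first expression gives s3 · s1 · s2
Reducing the second expression gives s2 · s3 · s1
They disagree, so not equal.


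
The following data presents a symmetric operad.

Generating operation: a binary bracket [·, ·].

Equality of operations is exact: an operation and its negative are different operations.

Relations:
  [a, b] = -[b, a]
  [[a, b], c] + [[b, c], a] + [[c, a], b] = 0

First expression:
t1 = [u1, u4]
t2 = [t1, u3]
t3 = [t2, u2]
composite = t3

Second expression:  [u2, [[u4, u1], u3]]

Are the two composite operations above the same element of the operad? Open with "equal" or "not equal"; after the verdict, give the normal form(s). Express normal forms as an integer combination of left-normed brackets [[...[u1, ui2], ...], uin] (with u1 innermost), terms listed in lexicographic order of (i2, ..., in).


The first composite normalizes to [[[u1, u4], u3], u2]
The second composite normalizes to [[[u1, u4], u3], u2]
Identical normal forms: equal.

equal; both compose to [[[u1, u4], u3], u2]


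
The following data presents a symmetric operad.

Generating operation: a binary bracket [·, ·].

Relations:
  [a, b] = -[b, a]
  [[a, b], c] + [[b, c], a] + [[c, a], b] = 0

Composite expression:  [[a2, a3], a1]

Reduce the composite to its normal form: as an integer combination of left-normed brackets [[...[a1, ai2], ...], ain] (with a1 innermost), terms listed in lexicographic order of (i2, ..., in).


-[[a1, a2], a3] + [[a1, a3], a2]


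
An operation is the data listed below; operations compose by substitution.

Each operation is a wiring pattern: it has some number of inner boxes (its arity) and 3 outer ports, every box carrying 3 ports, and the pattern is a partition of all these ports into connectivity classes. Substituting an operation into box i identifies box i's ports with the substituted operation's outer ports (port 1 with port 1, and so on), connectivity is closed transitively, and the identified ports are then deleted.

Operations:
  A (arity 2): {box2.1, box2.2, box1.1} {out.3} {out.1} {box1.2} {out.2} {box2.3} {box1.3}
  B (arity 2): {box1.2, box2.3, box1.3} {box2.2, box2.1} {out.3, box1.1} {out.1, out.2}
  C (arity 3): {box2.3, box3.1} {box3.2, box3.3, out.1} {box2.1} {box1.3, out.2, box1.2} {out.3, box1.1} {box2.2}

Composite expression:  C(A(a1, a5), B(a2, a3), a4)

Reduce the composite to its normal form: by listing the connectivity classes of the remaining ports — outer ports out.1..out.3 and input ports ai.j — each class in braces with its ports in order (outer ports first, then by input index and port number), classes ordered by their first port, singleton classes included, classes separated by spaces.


{out.1, a4.2, a4.3} {out.2} {out.3} {a1.1, a5.1, a5.2} {a1.2} {a1.3} {a2.1, a4.1} {a2.2, a2.3, a3.3} {a3.1, a3.2} {a5.3}

Reachability decides: close wires over C-identified ports.
stage A: inputs (a1, a5), connectivity {out.1} {out.2} {out.3} {a1.1, a5.1, a5.2} {a1.2} {a1.3} {a5.3}, out.j its boundary
stage B: inputs (a2, a3), connectivity {out.1, out.2} {out.3, a2.1} {a2.2, a2.3, a3.3} {a3.1, a3.2}, out.j its boundary
stage C: inputs (a1, a5, a2, a3, a4), connectivity {out.1, a4.2, a4.3} {out.2} {out.3} {a1.1, a5.1, a5.2} {a1.2} {a1.3} {a2.1, a4.1} {a2.2, a2.3, a3.3} {a3.1, a3.2} {a5.3}, out.j its boundary


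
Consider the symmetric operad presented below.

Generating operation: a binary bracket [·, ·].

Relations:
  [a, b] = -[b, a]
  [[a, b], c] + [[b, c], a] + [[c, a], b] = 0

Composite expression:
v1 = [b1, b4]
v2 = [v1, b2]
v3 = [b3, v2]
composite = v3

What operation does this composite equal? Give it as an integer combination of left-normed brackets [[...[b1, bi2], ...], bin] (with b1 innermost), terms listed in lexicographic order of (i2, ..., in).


-[[[b1, b4], b2], b3]

A multilinear Lie element is pinned by b1-initial words (b1 innermost).
Composite bracket: [b3, [[b1, b4], b2]]
Under [a, b] = ab - ba we get 8 signed associative words (2^3 = 8).
Coefficients come from the b1-initial words:
  from b1b4b2b3, sign -1: term -[[[b1, b4], b2], b3]


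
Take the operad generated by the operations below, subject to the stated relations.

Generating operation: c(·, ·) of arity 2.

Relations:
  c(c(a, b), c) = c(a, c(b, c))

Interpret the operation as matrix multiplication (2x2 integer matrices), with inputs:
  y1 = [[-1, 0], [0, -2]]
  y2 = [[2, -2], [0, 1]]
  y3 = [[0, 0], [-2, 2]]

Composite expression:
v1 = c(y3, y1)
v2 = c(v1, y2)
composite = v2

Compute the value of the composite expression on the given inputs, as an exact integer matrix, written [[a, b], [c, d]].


c(y3, y1) = [[0, 0], [2, -4]]
c(c(y3, y1), y2) = [[0, 0], [4, -8]]

[[0, 0], [4, -8]]


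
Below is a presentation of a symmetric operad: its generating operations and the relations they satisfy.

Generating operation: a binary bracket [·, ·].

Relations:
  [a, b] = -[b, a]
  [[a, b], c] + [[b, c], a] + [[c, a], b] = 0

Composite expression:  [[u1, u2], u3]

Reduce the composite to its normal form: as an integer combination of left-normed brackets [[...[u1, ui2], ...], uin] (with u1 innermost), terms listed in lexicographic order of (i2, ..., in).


In the tensor algebra, words opening u1 carry the u1-anchored form.
Composite bracket: [[u1, u2], u3]
Under [a, b] = ab - ba we get 4 signed associative words (2^2 = 4).
Only words starting with u1 matter:
  from u1u2u3, sign +1: term +[[u1, u2], u3]

[[u1, u2], u3]


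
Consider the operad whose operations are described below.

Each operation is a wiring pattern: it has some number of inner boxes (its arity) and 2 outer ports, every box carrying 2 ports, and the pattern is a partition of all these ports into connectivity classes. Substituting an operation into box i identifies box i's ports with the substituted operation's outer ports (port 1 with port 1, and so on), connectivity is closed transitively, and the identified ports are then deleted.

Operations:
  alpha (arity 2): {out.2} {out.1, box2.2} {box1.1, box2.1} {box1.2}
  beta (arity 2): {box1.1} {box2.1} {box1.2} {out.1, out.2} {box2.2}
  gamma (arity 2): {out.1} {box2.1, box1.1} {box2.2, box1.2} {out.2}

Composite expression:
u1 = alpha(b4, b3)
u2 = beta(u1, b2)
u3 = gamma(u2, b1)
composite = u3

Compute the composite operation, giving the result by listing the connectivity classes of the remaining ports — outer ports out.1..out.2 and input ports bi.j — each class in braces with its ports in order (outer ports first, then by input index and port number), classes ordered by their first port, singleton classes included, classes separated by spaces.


{out.1} {out.2} {b1.1, b1.2} {b2.1} {b2.2} {b3.1, b4.1} {b3.2} {b4.2}

Connectivity passes through glued gamma-boundaries; trace each wire chain.
after alpha, the pattern on (b4, b3) reads {out.1, b3.2} {out.2} {b3.1, b4.1} {b4.2} (out.j = its outer ports)
after beta, the pattern on (b4, b3, b2) reads {out.1, out.2} {b2.1} {b2.2} {b3.1, b4.1} {b3.2} {b4.2} (out.j = its outer ports)
after gamma, the pattern on (b4, b3, b2, b1) reads {out.1} {out.2} {b1.1, b1.2} {b2.1} {b2.2} {b3.1, b4.1} {b3.2} {b4.2} (out.j = its outer ports)


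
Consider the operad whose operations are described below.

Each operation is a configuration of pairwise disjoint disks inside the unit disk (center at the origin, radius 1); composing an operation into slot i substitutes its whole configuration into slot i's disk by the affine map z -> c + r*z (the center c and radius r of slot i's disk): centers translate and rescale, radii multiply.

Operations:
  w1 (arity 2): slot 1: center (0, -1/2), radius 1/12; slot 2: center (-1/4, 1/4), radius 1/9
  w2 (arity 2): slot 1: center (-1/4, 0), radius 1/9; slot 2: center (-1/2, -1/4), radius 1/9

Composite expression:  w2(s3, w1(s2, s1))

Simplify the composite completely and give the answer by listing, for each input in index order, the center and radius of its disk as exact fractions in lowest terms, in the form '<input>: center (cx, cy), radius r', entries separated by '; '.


Nesting under w2 composes maps z -> c + r*z down each s-path.
input s3: applying the 1 nested substitution gives center (-1/4, 0), radius 1/9
input s2: applying the 2 nested substitutions gives center (-1/2, -11/36), radius 1/108
input s1: applying the 2 nested substitutions gives center (-19/36, -2/9), radius 1/81

s1: center (-19/36, -2/9), radius 1/81; s2: center (-1/2, -11/36), radius 1/108; s3: center (-1/4, 0), radius 1/9
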